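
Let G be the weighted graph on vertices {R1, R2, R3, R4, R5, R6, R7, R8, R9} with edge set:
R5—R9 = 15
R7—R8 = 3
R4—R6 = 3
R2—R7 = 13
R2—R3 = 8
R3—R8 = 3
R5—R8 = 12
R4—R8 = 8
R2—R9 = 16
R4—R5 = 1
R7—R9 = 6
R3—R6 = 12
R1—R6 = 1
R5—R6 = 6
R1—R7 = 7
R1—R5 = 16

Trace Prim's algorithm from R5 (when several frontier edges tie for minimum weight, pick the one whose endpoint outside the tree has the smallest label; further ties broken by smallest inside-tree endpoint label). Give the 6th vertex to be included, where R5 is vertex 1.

R8

Prim's algorithm from R5:
Step 1: cheapest edge leaving the tree is R4—R5 (1); add R4.
Step 2: cheapest edge leaving the tree is R4—R6 (3); add R6.
Step 3: cheapest edge leaving the tree is R1—R6 (1); add R1.
Step 4: cheapest edge leaving the tree is R1—R7 (7); add R7.
Step 5: cheapest edge leaving the tree is R7—R8 (3); add R8.
Step 6: cheapest edge leaving the tree is R3—R8 (3); add R3.
Step 7: cheapest edge leaving the tree is R7—R9 (6); add R9.
Step 8: cheapest edge leaving the tree is R2—R3 (8); add R2.
Vertex order: R5, R4, R6, R1, R7, R8, R3, R9, R2. The 6th vertex is R8.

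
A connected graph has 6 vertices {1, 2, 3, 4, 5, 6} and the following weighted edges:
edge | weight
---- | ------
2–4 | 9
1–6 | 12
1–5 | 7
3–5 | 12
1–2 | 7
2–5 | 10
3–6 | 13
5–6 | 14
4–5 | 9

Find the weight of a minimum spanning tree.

Sort edges by weight, then run Kruskal:
1–2 (7): add. Components now {1,2} {3} {4} {5} {6}
1–5 (7): add. Components now {1,2,5} {3} {4} {6}
2–4 (9): add. Components now {1,2,4,5} {3} {6}
4–5 (9): skip — 4 and 5 already connected.
2–5 (10): skip — 2 and 5 already connected.
1–6 (12): add. Components now {1,2,4,5,6} {3}
3–5 (12): add. Components now {1,2,3,4,5,6}
MST edges: 1–2, 1–5, 2–4, 1–6, 3–5; total weight 7+7+9+12+12 = 47.

47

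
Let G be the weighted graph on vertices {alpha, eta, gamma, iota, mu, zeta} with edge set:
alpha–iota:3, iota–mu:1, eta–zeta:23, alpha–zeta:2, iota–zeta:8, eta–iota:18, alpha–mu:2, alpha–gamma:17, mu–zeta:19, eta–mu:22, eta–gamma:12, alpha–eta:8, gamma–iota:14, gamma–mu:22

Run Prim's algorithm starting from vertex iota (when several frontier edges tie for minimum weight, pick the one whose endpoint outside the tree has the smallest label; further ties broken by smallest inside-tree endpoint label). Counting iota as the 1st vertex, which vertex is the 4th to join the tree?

zeta

Grow the tree from iota using Prim:
Step 1: frontier [iota–mu 1, alpha–iota 3, iota–zeta 8, gamma–iota 14, eta–iota 18] → take iota–mu (1); add mu.
Step 2: frontier [alpha–iota 3, iota–zeta 8, gamma–iota 14, eta–iota 18, alpha–mu 2, mu–zeta 19, eta–mu 22, gamma–mu 22] → take alpha–mu (2); add alpha.
Step 3: frontier [alpha–zeta 2, alpha–eta 8, alpha–gamma 17, iota–zeta 8, gamma–iota 14, eta–iota 18, mu–zeta 19, eta–mu 22, gamma–mu 22] → take alpha–zeta (2); add zeta.
Step 4: frontier [alpha–eta 8, alpha–gamma 17, gamma–iota 14, eta–iota 18, eta–mu 22, gamma–mu 22, eta–zeta 23] → take alpha–eta (8); add eta.
Step 5: frontier [alpha–gamma 17, eta–gamma 12, gamma–iota 14, gamma–mu 22] → take eta–gamma (12); add gamma.
Vertex order: iota, mu, alpha, zeta, eta, gamma. The 4th vertex is zeta.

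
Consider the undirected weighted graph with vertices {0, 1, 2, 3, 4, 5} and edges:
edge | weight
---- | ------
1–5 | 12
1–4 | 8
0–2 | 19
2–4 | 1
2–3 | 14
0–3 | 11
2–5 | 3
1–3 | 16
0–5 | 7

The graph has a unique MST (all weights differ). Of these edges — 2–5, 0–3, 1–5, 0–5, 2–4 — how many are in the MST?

Sort edges by weight, then run Kruskal:
2–4 (1): add. Components now {0} {1} {2,4} {3} {5}
2–5 (3): add. Components now {0} {1} {2,4,5} {3}
0–5 (7): add. Components now {0,2,4,5} {1} {3}
1–4 (8): add. Components now {0,1,2,4,5} {3}
0–3 (11): add. Components now {0,1,2,3,4,5}
MST edge set: {2–4, 2–5, 0–5, 1–4, 0–3}.
Of the listed edges, {2–5, 0–3, 0–5, 2–4} are in the MST → 4.

4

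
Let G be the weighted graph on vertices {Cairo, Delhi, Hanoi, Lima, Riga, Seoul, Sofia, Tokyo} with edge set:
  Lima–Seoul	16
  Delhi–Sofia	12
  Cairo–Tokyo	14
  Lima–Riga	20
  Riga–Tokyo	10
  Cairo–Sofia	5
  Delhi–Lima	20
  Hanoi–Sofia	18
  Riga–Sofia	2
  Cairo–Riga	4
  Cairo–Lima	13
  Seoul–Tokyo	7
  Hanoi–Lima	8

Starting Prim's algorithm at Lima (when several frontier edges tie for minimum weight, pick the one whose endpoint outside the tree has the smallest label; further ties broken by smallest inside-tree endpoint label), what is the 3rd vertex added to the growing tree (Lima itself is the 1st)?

Cairo

Prim's algorithm from Lima:
Step 1: frontier [Hanoi–Lima 8, Cairo–Lima 13, Lima–Seoul 16, Delhi–Lima 20, Lima–Riga 20] → take Hanoi–Lima (8); add Hanoi.
Step 2: frontier [Hanoi–Sofia 18, Cairo–Lima 13, Lima–Seoul 16, Delhi–Lima 20, Lima–Riga 20] → take Cairo–Lima (13); add Cairo.
Step 3: frontier [Cairo–Riga 4, Cairo–Sofia 5, Cairo–Tokyo 14, Hanoi–Sofia 18, Lima–Seoul 16, Delhi–Lima 20, Lima–Riga 20] → take Cairo–Riga (4); add Riga.
Step 4: frontier [Cairo–Sofia 5, Cairo–Tokyo 14, Hanoi–Sofia 18, Lima–Seoul 16, Delhi–Lima 20, Riga–Sofia 2, Riga–Tokyo 10] → take Riga–Sofia (2); add Sofia.
Step 5: frontier [Cairo–Tokyo 14, Lima–Seoul 16, Delhi–Lima 20, Riga–Tokyo 10, Delhi–Sofia 12] → take Riga–Tokyo (10); add Tokyo.
Step 6: frontier [Lima–Seoul 16, Delhi–Lima 20, Delhi–Sofia 12, Seoul–Tokyo 7] → take Seoul–Tokyo (7); add Seoul.
Step 7: frontier [Delhi–Lima 20, Delhi–Sofia 12] → take Delhi–Sofia (12); add Delhi.
Vertex order: Lima, Hanoi, Cairo, Riga, Sofia, Tokyo, Seoul, Delhi. The 3rd vertex is Cairo.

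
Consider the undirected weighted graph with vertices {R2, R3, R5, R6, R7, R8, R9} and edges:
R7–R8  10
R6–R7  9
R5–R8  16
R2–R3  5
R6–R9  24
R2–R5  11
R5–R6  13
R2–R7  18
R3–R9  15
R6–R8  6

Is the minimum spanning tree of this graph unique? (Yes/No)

Yes

Sort edges by weight, then run Kruskal:
R2–R3 (5): add — endpoints in different components.
R6–R8 (6): add — endpoints in different components.
R6–R7 (9): add — endpoints in different components.
R7–R8 (10): skip — R8 and R7 already connected.
R2–R5 (11): add — endpoints in different components.
R5–R6 (13): add — endpoints in different components.
R3–R9 (15): add — endpoints in different components.
Every non-tree edge has weight strictly greater than the heaviest edge on the tree path between its endpoints, so the MST is unique.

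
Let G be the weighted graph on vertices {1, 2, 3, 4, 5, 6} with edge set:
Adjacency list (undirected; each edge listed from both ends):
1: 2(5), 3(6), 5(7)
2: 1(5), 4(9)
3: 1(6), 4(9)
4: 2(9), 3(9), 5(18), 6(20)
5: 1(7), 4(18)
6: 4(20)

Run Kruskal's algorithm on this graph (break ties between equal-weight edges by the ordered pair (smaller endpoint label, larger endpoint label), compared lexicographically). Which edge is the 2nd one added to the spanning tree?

Kruskal's algorithm — process edges by increasing weight (ties by edge label):
1 2 (5): add. Components now {1,2} {3} {4} {5} {6}
1 3 (6): add. Components now {1,2,3} {4} {5} {6}
1 5 (7): add. Components now {1,2,3,5} {4} {6}
2 4 (9): add. Components now {1,2,3,4,5} {6}
3 4 (9): skip — 3 and 4 already connected.
4 5 (18): skip — 4 and 5 already connected.
4 6 (20): add. Components now {1,2,3,4,5,6}
The 2nd edge added is 1 3.

1-3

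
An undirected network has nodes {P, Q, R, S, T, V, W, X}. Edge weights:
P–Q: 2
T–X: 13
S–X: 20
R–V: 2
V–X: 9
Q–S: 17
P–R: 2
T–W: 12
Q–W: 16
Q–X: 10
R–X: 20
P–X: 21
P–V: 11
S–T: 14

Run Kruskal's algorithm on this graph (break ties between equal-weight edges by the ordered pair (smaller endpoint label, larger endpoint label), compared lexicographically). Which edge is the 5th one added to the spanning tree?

Sort edges by weight, then run Kruskal:
P–Q (2): add — endpoints in different components.
P–R (2): add — endpoints in different components.
R–V (2): add — endpoints in different components.
V–X (9): add — endpoints in different components.
Q–X (10): skip — X and Q already connected.
P–V (11): skip — V and P already connected.
T–W (12): add — endpoints in different components.
T–X (13): add — endpoints in different components.
S–T (14): add — endpoints in different components.
The 5th edge added is T–W.

T-W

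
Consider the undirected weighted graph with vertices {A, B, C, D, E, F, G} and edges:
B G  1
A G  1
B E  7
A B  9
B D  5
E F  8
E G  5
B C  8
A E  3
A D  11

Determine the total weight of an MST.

Prim's algorithm from B:
Step 1: frontier [B G 1, B D 5, B E 7, B C 8, A B 9] → take B G (1); add G.
Step 2: frontier [B D 5, B E 7, B C 8, A B 9, A G 1, E G 5] → take A G (1); add A.
Step 3: frontier [A E 3, A D 11, B D 5, B E 7, B C 8, E G 5] → take A E (3); add E.
Step 4: frontier [A D 11, B D 5, B C 8, E F 8] → take B D (5); add D.
Step 5: frontier [B C 8, E F 8] → take B C (8); add C.
Step 6: frontier [E F 8] → take E F (8); add F.
MST edges: B G, A G, A E, B D, B C, E F; total weight 1+1+3+5+8+8 = 26.

26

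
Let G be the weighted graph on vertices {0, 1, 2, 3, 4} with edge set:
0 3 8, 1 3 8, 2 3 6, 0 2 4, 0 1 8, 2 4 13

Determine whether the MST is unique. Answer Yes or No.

No

Sort edges by weight, then run Kruskal:
0 2 (4): add. Components now {0,2} {1} {3} {4}
2 3 (6): add. Components now {0,2,3} {1} {4}
0 1 (8): add. Components now {0,1,2,3} {4}
0 3 (8): skip — 0 and 3 already connected.
1 3 (8): skip — 1 and 3 already connected.
2 4 (13): add. Components now {0,1,2,3,4}
Non-tree edge 1 3 has weight 8, equal to the heaviest edge on its tree cycle — swapping gives another MST of the same weight. Not unique.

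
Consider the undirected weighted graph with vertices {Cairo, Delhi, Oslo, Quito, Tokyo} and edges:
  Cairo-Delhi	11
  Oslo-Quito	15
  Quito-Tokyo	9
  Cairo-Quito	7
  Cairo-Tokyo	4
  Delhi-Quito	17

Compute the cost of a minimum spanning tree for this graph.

37

Kruskal: consider edges lightest-first.
Cairo-Tokyo (4): add — endpoints in different components.
Cairo-Quito (7): add — endpoints in different components.
Quito-Tokyo (9): skip — Tokyo and Quito already connected.
Cairo-Delhi (11): add — endpoints in different components.
Oslo-Quito (15): add — endpoints in different components.
MST edges: Cairo-Tokyo, Cairo-Quito, Cairo-Delhi, Oslo-Quito; total weight 4+7+11+15 = 37.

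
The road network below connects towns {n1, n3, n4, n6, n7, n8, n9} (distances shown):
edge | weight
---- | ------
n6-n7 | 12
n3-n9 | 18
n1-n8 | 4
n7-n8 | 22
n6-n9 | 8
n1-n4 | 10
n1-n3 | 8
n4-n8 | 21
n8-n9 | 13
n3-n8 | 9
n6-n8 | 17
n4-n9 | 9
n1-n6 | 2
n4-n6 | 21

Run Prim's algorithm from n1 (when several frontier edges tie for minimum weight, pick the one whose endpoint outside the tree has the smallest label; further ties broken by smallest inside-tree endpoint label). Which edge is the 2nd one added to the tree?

n1-n8

Prim, starting at n1.
Step 1: cheapest edge leaving the tree is n1-n6 (2); add n6.
Step 2: cheapest edge leaving the tree is n1-n8 (4); add n8.
Step 3: cheapest edge leaving the tree is n1-n3 (8); add n3.
Step 4: cheapest edge leaving the tree is n6-n9 (8); add n9.
Step 5: cheapest edge leaving the tree is n4-n9 (9); add n4.
Step 6: cheapest edge leaving the tree is n6-n7 (12); add n7.
The 2nd edge added is n1-n8.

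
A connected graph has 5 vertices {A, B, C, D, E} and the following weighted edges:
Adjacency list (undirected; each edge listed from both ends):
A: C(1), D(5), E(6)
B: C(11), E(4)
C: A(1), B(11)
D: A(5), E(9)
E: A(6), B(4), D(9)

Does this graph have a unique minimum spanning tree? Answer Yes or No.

Yes

Kruskal: consider edges lightest-first.
A-C (1): add — endpoints in different components.
B-E (4): add — endpoints in different components.
A-D (5): add — endpoints in different components.
A-E (6): add — endpoints in different components.
Every non-tree edge has weight strictly greater than the heaviest edge on the tree path between its endpoints, so the MST is unique.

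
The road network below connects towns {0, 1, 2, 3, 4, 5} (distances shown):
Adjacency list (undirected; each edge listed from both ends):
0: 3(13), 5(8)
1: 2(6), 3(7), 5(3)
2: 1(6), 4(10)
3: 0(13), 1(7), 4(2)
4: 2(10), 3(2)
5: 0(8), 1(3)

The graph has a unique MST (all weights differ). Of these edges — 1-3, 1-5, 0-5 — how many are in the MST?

3

Kruskal: consider edges lightest-first.
3-4 (2): add — endpoints in different components.
1-5 (3): add — endpoints in different components.
1-2 (6): add — endpoints in different components.
1-3 (7): add — endpoints in different components.
0-5 (8): add — endpoints in different components.
MST edge set: {3-4, 1-5, 1-2, 1-3, 0-5}.
Of the listed edges, {1-3, 1-5, 0-5} are in the MST → 3.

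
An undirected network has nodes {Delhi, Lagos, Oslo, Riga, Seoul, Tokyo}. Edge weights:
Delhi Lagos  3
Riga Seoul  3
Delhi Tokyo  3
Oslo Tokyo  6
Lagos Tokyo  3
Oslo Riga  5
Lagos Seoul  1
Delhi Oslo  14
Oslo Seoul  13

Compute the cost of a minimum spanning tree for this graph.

Kruskal: consider edges lightest-first.
Lagos Seoul (1): add — endpoints in different components.
Delhi Lagos (3): add — endpoints in different components.
Delhi Tokyo (3): add — endpoints in different components.
Lagos Tokyo (3): skip — Lagos and Tokyo already connected.
Riga Seoul (3): add — endpoints in different components.
Oslo Riga (5): add — endpoints in different components.
MST edges: Lagos Seoul, Delhi Lagos, Delhi Tokyo, Riga Seoul, Oslo Riga; total weight 1+3+3+3+5 = 15.

15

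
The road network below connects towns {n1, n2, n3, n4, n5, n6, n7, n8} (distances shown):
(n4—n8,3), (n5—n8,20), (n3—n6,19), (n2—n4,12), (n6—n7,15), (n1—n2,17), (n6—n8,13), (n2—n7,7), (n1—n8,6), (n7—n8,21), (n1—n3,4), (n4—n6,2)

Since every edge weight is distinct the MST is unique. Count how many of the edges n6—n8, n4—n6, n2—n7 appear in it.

2

Kruskal: consider edges lightest-first.
n4—n6 (2): add — endpoints in different components.
n4—n8 (3): add — endpoints in different components.
n1—n3 (4): add — endpoints in different components.
n1—n8 (6): add — endpoints in different components.
n2—n7 (7): add — endpoints in different components.
n2—n4 (12): add — endpoints in different components.
n6—n8 (13): skip — n6 and n8 already connected.
n6—n7 (15): skip — n6 and n7 already connected.
n1—n2 (17): skip — n1 and n2 already connected.
n3—n6 (19): skip — n6 and n3 already connected.
n5—n8 (20): add — endpoints in different components.
MST edge set: {n4—n6, n4—n8, n1—n3, n1—n8, n2—n7, n2—n4, n5—n8}.
Of the listed edges, {n4—n6, n2—n7} are in the MST → 2.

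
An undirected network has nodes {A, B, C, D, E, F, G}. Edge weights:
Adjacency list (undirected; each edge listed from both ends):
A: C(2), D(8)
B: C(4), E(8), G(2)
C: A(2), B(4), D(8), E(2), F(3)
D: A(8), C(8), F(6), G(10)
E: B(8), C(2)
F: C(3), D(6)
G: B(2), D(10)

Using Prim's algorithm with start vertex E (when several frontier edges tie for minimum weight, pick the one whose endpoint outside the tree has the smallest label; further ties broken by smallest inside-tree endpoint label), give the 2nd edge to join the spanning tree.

A-C

Prim, starting at E.
Step 1: cheapest edge leaving the tree is C E (2); add C.
Step 2: cheapest edge leaving the tree is A C (2); add A.
Step 3: cheapest edge leaving the tree is C F (3); add F.
Step 4: cheapest edge leaving the tree is B C (4); add B.
Step 5: cheapest edge leaving the tree is B G (2); add G.
Step 6: cheapest edge leaving the tree is D F (6); add D.
The 2nd edge added is A C.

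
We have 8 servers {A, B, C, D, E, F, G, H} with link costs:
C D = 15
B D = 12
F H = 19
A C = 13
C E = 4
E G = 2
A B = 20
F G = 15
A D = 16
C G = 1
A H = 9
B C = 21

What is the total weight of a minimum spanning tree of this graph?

Prim, starting at A.
Step 1: frontier [A H 9, A C 13, A D 16, A B 20] → take A H (9); add H.
Step 2: frontier [A C 13, A D 16, A B 20, F H 19] → take A C (13); add C.
Step 3: frontier [A D 16, A B 20, C G 1, C E 4, C D 15, B C 21, F H 19] → take C G (1); add G.
Step 4: frontier [A D 16, A B 20, C E 4, C D 15, B C 21, E G 2, F G 15, F H 19] → take E G (2); add E.
Step 5: frontier [A D 16, A B 20, C D 15, B C 21, F G 15, F H 19] → take C D (15); add D.
Step 6: frontier [A B 20, B C 21, B D 12, F G 15, F H 19] → take B D (12); add B.
Step 7: frontier [F G 15, F H 19] → take F G (15); add F.
MST edges: A H, A C, C G, E G, C D, B D, F G; total weight 9+13+1+2+15+12+15 = 67.

67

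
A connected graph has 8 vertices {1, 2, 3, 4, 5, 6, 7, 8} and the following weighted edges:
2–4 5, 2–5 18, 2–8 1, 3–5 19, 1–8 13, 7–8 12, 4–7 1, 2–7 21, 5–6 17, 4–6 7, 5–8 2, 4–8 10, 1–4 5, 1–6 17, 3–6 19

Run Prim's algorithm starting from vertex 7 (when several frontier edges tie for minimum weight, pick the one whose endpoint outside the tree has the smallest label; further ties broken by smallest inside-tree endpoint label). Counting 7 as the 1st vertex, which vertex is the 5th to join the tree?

Prim, starting at 7.
Step 1: cheapest edge leaving the tree is 4–7 (1); add 4.
Step 2: cheapest edge leaving the tree is 1–4 (5); add 1.
Step 3: cheapest edge leaving the tree is 2–4 (5); add 2.
Step 4: cheapest edge leaving the tree is 2–8 (1); add 8.
Step 5: cheapest edge leaving the tree is 5–8 (2); add 5.
Step 6: cheapest edge leaving the tree is 4–6 (7); add 6.
Step 7: cheapest edge leaving the tree is 3–5 (19); add 3.
Vertex order: 7, 4, 1, 2, 8, 5, 6, 3. The 5th vertex is 8.

8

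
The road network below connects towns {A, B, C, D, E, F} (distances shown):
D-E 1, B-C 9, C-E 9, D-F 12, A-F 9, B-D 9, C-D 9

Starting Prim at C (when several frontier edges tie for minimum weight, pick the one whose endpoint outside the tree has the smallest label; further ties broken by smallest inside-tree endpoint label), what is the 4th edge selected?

Prim, starting at C.
Step 1: cheapest edge leaving the tree is B-C (9); add B.
Step 2: cheapest edge leaving the tree is B-D (9); add D.
Step 3: cheapest edge leaving the tree is D-E (1); add E.
Step 4: cheapest edge leaving the tree is D-F (12); add F.
Step 5: cheapest edge leaving the tree is A-F (9); add A.
The 4th edge added is D-F.

D-F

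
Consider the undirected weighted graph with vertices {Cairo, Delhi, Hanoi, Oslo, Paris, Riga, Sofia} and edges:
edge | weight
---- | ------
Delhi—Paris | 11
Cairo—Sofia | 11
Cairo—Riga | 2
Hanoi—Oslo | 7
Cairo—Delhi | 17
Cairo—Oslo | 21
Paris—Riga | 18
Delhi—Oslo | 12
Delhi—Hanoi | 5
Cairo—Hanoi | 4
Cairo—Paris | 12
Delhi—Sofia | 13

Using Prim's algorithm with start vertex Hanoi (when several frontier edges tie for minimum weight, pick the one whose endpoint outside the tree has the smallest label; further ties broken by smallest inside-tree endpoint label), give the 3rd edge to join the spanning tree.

Delhi-Hanoi

Prim, starting at Hanoi.
Step 1: cheapest edge leaving the tree is Cairo—Hanoi (4); add Cairo.
Step 2: cheapest edge leaving the tree is Cairo—Riga (2); add Riga.
Step 3: cheapest edge leaving the tree is Delhi—Hanoi (5); add Delhi.
Step 4: cheapest edge leaving the tree is Hanoi—Oslo (7); add Oslo.
Step 5: cheapest edge leaving the tree is Delhi—Paris (11); add Paris.
Step 6: cheapest edge leaving the tree is Cairo—Sofia (11); add Sofia.
The 3rd edge added is Delhi—Hanoi.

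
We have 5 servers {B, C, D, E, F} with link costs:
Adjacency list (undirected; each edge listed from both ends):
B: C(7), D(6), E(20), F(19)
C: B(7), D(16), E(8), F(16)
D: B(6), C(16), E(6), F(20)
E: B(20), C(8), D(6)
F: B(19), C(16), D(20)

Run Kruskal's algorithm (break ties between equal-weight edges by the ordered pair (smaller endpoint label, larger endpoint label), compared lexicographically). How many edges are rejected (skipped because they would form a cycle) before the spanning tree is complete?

2

Sort edges by weight, then run Kruskal:
B D (6): add — endpoints in different components.
D E (6): add — endpoints in different components.
B C (7): add — endpoints in different components.
C E (8): skip — C and E already connected.
C D (16): skip — C and D already connected.
C F (16): add — endpoints in different components.
Edges rejected before the tree was complete: 2.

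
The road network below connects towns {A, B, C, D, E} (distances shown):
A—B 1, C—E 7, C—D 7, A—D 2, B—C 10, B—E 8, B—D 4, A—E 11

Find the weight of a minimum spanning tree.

17

Sort edges by weight, then run Kruskal:
A—B (1): add — endpoints in different components.
A—D (2): add — endpoints in different components.
B—D (4): skip — B and D already connected.
C—D (7): add — endpoints in different components.
C—E (7): add — endpoints in different components.
MST edges: A—B, A—D, C—D, C—E; total weight 1+2+7+7 = 17.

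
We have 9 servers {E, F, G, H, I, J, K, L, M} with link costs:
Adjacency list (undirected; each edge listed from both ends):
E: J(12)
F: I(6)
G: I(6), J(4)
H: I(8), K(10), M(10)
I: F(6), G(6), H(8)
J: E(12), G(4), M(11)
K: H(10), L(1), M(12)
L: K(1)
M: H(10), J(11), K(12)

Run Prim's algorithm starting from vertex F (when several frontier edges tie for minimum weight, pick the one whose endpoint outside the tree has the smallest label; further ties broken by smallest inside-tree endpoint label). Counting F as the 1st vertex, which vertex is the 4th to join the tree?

Grow the tree from F using Prim:
Step 1: cheapest edge leaving the tree is F-I (6); add I.
Step 2: cheapest edge leaving the tree is G-I (6); add G.
Step 3: cheapest edge leaving the tree is G-J (4); add J.
Step 4: cheapest edge leaving the tree is H-I (8); add H.
Step 5: cheapest edge leaving the tree is H-K (10); add K.
Step 6: cheapest edge leaving the tree is K-L (1); add L.
Step 7: cheapest edge leaving the tree is H-M (10); add M.
Step 8: cheapest edge leaving the tree is E-J (12); add E.
Vertex order: F, I, G, J, H, K, L, M, E. The 4th vertex is J.

J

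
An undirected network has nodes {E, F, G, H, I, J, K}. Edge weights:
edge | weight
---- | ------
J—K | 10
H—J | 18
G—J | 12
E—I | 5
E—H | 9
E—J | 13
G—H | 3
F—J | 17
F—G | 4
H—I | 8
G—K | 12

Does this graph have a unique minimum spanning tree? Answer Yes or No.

No

Sort edges by weight, then run Kruskal:
G—H (3): add. Components now {E} {F} {G,H} {I} {J} {K}
F—G (4): add. Components now {E} {F,G,H} {I} {J} {K}
E—I (5): add. Components now {E,I} {F,G,H} {J} {K}
H—I (8): add. Components now {E,F,G,H,I} {J} {K}
E—H (9): skip — E and H already connected.
J—K (10): add. Components now {E,F,G,H,I} {J,K}
G—J (12): add. Components now {E,F,G,H,I,J,K}
Non-tree edge G—K has weight 12, equal to the heaviest edge on its tree cycle — swapping gives another MST of the same weight. Not unique.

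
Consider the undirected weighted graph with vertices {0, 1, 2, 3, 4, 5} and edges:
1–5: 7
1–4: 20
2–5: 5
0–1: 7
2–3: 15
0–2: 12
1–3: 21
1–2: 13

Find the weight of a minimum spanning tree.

Prim's algorithm from 0:
Step 1: cheapest edge leaving the tree is 0–1 (7); add 1.
Step 2: cheapest edge leaving the tree is 1–5 (7); add 5.
Step 3: cheapest edge leaving the tree is 2–5 (5); add 2.
Step 4: cheapest edge leaving the tree is 2–3 (15); add 3.
Step 5: cheapest edge leaving the tree is 1–4 (20); add 4.
MST edges: 0–1, 1–5, 2–5, 2–3, 1–4; total weight 7+7+5+15+20 = 54.

54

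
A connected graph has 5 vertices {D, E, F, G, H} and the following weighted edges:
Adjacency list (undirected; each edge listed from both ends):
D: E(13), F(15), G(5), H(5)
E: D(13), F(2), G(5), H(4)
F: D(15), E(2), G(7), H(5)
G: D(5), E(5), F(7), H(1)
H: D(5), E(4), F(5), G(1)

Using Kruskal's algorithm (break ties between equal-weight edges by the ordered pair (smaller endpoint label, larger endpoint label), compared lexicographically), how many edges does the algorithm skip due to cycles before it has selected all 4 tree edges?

0

Kruskal: consider edges lightest-first.
G H (1): add — endpoints in different components.
E F (2): add — endpoints in different components.
E H (4): add — endpoints in different components.
D G (5): add — endpoints in different components.
Edges rejected before the tree was complete: 0.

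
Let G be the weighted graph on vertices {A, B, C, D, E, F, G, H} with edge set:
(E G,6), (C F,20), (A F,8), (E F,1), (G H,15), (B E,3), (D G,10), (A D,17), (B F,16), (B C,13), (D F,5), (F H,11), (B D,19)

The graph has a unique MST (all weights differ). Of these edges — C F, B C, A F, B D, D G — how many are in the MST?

2

Sort edges by weight, then run Kruskal:
E F (1): add — endpoints in different components.
B E (3): add — endpoints in different components.
D F (5): add — endpoints in different components.
E G (6): add — endpoints in different components.
A F (8): add — endpoints in different components.
D G (10): skip — D and G already connected.
F H (11): add — endpoints in different components.
B C (13): add — endpoints in different components.
MST edge set: {E F, B E, D F, E G, A F, F H, B C}.
Of the listed edges, {B C, A F} are in the MST → 2.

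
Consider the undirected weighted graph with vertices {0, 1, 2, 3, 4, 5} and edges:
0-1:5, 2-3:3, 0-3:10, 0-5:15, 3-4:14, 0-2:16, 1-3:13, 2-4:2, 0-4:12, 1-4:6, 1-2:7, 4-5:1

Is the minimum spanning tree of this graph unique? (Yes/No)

Yes

Kruskal's algorithm — process edges by increasing weight (ties by edge label):
4-5 (1): add. Components now {0} {1} {2} {3} {4,5}
2-4 (2): add. Components now {0} {1} {2,4,5} {3}
2-3 (3): add. Components now {0} {1} {2,3,4,5}
0-1 (5): add. Components now {0,1} {2,3,4,5}
1-4 (6): add. Components now {0,1,2,3,4,5}
Every non-tree edge has weight strictly greater than the heaviest edge on the tree path between its endpoints, so the MST is unique.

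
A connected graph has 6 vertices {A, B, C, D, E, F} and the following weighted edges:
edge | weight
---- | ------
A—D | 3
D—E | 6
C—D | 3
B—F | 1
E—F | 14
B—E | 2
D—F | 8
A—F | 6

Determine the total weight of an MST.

15

Kruskal: consider edges lightest-first.
B—F (1): add. Components now {A} {B,F} {C} {D} {E}
B—E (2): add. Components now {A} {B,E,F} {C} {D}
A—D (3): add. Components now {A,D} {B,E,F} {C}
C—D (3): add. Components now {A,C,D} {B,E,F}
A—F (6): add. Components now {A,B,C,D,E,F}
MST edges: B—F, B—E, A—D, C—D, A—F; total weight 1+2+3+3+6 = 15.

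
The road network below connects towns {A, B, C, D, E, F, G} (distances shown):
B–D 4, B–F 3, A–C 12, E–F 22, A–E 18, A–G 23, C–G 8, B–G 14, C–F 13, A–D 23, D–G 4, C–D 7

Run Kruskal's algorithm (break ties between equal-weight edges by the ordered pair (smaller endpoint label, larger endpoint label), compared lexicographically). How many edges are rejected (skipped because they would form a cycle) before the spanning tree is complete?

3

Sort edges by weight, then run Kruskal:
B–F (3): add — endpoints in different components.
B–D (4): add — endpoints in different components.
D–G (4): add — endpoints in different components.
C–D (7): add — endpoints in different components.
C–G (8): skip — C and G already connected.
A–C (12): add — endpoints in different components.
C–F (13): skip — C and F already connected.
B–G (14): skip — B and G already connected.
A–E (18): add — endpoints in different components.
Edges rejected before the tree was complete: 3.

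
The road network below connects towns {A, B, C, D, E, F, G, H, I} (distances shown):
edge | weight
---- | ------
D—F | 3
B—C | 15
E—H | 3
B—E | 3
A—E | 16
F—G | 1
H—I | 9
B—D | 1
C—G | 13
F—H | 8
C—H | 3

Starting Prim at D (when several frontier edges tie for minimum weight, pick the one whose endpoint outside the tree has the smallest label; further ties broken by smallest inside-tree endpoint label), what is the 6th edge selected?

Prim, starting at D.
Step 1: cheapest edge leaving the tree is B—D (1); add B.
Step 2: cheapest edge leaving the tree is B—E (3); add E.
Step 3: cheapest edge leaving the tree is D—F (3); add F.
Step 4: cheapest edge leaving the tree is F—G (1); add G.
Step 5: cheapest edge leaving the tree is E—H (3); add H.
Step 6: cheapest edge leaving the tree is C—H (3); add C.
Step 7: cheapest edge leaving the tree is H—I (9); add I.
Step 8: cheapest edge leaving the tree is A—E (16); add A.
The 6th edge added is C—H.

C-H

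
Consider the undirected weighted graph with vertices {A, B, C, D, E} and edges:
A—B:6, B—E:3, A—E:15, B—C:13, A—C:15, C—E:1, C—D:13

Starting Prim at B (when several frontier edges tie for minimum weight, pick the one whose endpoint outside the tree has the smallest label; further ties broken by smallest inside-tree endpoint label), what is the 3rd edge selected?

A-B

Prim, starting at B.
Step 1: cheapest edge leaving the tree is B—E (3); add E.
Step 2: cheapest edge leaving the tree is C—E (1); add C.
Step 3: cheapest edge leaving the tree is A—B (6); add A.
Step 4: cheapest edge leaving the tree is C—D (13); add D.
The 3rd edge added is A—B.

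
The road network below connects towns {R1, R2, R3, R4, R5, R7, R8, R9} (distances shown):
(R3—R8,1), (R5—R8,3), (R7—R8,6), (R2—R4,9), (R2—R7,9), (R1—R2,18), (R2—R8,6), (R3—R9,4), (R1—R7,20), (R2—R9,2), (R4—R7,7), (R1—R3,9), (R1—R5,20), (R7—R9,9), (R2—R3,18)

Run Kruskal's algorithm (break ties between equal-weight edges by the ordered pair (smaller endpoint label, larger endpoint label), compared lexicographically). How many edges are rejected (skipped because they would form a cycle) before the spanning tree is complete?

Kruskal's algorithm — process edges by increasing weight (ties by edge label):
R3—R8 (1): add — endpoints in different components.
R2—R9 (2): add — endpoints in different components.
R5—R8 (3): add — endpoints in different components.
R3—R9 (4): add — endpoints in different components.
R2—R8 (6): skip — R8 and R2 already connected.
R7—R8 (6): add — endpoints in different components.
R4—R7 (7): add — endpoints in different components.
R1—R3 (9): add — endpoints in different components.
Edges rejected before the tree was complete: 1.

1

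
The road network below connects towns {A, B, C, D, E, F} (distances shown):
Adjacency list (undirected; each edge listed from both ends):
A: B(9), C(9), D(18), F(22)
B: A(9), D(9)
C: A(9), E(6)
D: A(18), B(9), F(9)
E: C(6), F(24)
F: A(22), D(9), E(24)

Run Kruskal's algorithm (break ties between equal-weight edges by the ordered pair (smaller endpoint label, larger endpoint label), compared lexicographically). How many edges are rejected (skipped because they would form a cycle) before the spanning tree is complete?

0

Sort edges by weight, then run Kruskal:
C-E (6): add — endpoints in different components.
A-B (9): add — endpoints in different components.
A-C (9): add — endpoints in different components.
B-D (9): add — endpoints in different components.
D-F (9): add — endpoints in different components.
Edges rejected before the tree was complete: 0.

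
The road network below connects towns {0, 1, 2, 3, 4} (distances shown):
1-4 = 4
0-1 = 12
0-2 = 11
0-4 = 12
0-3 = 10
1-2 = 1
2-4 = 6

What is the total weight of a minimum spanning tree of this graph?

Grow the tree from 1 using Prim:
Step 1: frontier [1-2 1, 1-4 4, 0-1 12] → take 1-2 (1); add 2.
Step 2: frontier [1-4 4, 0-1 12, 2-4 6, 0-2 11] → take 1-4 (4); add 4.
Step 3: frontier [0-1 12, 0-2 11, 0-4 12] → take 0-2 (11); add 0.
Step 4: frontier [0-3 10] → take 0-3 (10); add 3.
MST edges: 1-2, 1-4, 0-2, 0-3; total weight 1+4+11+10 = 26.

26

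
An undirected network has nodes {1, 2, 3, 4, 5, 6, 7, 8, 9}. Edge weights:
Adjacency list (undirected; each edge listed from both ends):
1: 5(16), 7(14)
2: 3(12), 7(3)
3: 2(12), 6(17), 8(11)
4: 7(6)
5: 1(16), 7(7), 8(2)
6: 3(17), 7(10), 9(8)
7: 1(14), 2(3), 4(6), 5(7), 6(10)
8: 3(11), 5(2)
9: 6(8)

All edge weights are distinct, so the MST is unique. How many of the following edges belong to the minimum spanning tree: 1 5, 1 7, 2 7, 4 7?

3

Kruskal: consider edges lightest-first.
5 8 (2): add — endpoints in different components.
2 7 (3): add — endpoints in different components.
4 7 (6): add — endpoints in different components.
5 7 (7): add — endpoints in different components.
6 9 (8): add — endpoints in different components.
6 7 (10): add — endpoints in different components.
3 8 (11): add — endpoints in different components.
2 3 (12): skip — 2 and 3 already connected.
1 7 (14): add — endpoints in different components.
MST edge set: {5 8, 2 7, 4 7, 5 7, 6 9, 6 7, 3 8, 1 7}.
Of the listed edges, {1 7, 2 7, 4 7} are in the MST → 3.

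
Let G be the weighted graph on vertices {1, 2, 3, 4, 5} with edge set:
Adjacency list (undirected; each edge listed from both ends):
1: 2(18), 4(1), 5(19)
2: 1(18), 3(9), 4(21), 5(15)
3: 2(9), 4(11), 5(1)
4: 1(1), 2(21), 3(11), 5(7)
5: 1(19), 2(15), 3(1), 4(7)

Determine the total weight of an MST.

Grow the tree from 4 using Prim:
Step 1: frontier [1–4 1, 4–5 7, 3–4 11, 2–4 21] → take 1–4 (1); add 1.
Step 2: frontier [1–2 18, 1–5 19, 4–5 7, 3–4 11, 2–4 21] → take 4–5 (7); add 5.
Step 3: frontier [1–2 18, 3–4 11, 2–4 21, 3–5 1, 2–5 15] → take 3–5 (1); add 3.
Step 4: frontier [1–2 18, 2–3 9, 2–4 21, 2–5 15] → take 2–3 (9); add 2.
MST edges: 1–4, 4–5, 3–5, 2–3; total weight 1+7+1+9 = 18.

18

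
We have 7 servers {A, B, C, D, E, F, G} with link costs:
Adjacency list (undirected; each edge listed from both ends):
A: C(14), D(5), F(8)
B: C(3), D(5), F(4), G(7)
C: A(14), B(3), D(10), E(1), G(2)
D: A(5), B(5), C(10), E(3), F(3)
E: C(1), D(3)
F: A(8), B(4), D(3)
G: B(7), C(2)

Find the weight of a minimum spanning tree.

Kruskal's algorithm — process edges by increasing weight (ties by edge label):
C—E (1): add — endpoints in different components.
C—G (2): add — endpoints in different components.
B—C (3): add — endpoints in different components.
D—E (3): add — endpoints in different components.
D—F (3): add — endpoints in different components.
B—F (4): skip — B and F already connected.
A—D (5): add — endpoints in different components.
MST edges: C—E, C—G, B—C, D—E, D—F, A—D; total weight 1+2+3+3+3+5 = 17.

17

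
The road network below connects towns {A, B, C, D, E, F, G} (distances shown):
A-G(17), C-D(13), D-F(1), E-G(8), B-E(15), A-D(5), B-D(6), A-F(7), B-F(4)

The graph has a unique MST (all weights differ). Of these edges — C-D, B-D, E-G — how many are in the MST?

2

Kruskal: consider edges lightest-first.
D-F (1): add — endpoints in different components.
B-F (4): add — endpoints in different components.
A-D (5): add — endpoints in different components.
B-D (6): skip — B and D already connected.
A-F (7): skip — A and F already connected.
E-G (8): add — endpoints in different components.
C-D (13): add — endpoints in different components.
B-E (15): add — endpoints in different components.
MST edge set: {D-F, B-F, A-D, E-G, C-D, B-E}.
Of the listed edges, {C-D, E-G} are in the MST → 2.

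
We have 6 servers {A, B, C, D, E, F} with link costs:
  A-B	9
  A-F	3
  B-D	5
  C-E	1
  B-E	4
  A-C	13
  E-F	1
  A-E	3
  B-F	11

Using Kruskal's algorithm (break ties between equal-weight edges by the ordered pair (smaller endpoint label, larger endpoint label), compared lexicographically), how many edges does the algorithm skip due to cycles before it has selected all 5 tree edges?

Kruskal: consider edges lightest-first.
C-E (1): add — endpoints in different components.
E-F (1): add — endpoints in different components.
A-E (3): add — endpoints in different components.
A-F (3): skip — A and F already connected.
B-E (4): add — endpoints in different components.
B-D (5): add — endpoints in different components.
Edges rejected before the tree was complete: 1.

1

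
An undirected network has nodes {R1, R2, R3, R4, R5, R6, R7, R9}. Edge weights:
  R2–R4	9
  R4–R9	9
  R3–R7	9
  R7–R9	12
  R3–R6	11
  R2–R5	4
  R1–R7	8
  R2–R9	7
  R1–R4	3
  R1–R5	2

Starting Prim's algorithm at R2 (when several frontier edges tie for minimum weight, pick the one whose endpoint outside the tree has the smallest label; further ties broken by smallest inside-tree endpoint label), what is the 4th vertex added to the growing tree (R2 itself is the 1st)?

R4

Prim's algorithm from R2:
Step 1: frontier [R2–R5 4, R2–R9 7, R2–R4 9] → take R2–R5 (4); add R5.
Step 2: frontier [R2–R9 7, R2–R4 9, R1–R5 2] → take R1–R5 (2); add R1.
Step 3: frontier [R1–R4 3, R1–R7 8, R2–R9 7, R2–R4 9] → take R1–R4 (3); add R4.
Step 4: frontier [R1–R7 8, R2–R9 7, R4–R9 9] → take R2–R9 (7); add R9.
Step 5: frontier [R1–R7 8, R7–R9 12] → take R1–R7 (8); add R7.
Step 6: frontier [R3–R7 9] → take R3–R7 (9); add R3.
Step 7: frontier [R3–R6 11] → take R3–R6 (11); add R6.
Vertex order: R2, R5, R1, R4, R9, R7, R3, R6. The 4th vertex is R4.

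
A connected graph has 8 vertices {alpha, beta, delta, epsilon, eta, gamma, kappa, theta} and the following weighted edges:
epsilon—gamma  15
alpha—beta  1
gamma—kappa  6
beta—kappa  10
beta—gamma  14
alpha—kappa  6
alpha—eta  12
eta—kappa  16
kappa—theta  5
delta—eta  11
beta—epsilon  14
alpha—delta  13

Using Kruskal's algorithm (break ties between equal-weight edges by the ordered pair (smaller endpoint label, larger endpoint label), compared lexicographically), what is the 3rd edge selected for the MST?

Kruskal's algorithm — process edges by increasing weight (ties by edge label):
alpha—beta (1): add — endpoints in different components.
kappa—theta (5): add — endpoints in different components.
alpha—kappa (6): add — endpoints in different components.
gamma—kappa (6): add — endpoints in different components.
beta—kappa (10): skip — beta and kappa already connected.
delta—eta (11): add — endpoints in different components.
alpha—eta (12): add — endpoints in different components.
alpha—delta (13): skip — alpha and delta already connected.
beta—epsilon (14): add — endpoints in different components.
The 3rd edge added is alpha—kappa.

alpha-kappa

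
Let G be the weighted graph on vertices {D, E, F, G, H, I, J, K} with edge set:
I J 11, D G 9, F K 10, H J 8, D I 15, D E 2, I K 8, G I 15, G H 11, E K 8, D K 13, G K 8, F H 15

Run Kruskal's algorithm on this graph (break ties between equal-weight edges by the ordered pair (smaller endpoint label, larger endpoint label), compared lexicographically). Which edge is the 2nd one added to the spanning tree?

E-K

Kruskal's algorithm — process edges by increasing weight (ties by edge label):
D E (2): add — endpoints in different components.
E K (8): add — endpoints in different components.
G K (8): add — endpoints in different components.
H J (8): add — endpoints in different components.
I K (8): add — endpoints in different components.
D G (9): skip — D and G already connected.
F K (10): add — endpoints in different components.
G H (11): add — endpoints in different components.
The 2nd edge added is E K.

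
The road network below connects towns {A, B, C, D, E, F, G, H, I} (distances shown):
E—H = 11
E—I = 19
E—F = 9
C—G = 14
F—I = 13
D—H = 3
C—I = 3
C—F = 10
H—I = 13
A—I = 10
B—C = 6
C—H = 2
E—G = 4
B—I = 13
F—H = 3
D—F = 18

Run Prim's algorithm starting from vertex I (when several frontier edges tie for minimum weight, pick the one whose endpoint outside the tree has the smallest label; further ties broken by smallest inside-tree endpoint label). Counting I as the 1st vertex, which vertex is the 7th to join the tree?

Prim's algorithm from I:
Step 1: cheapest edge leaving the tree is C—I (3); add C.
Step 2: cheapest edge leaving the tree is C—H (2); add H.
Step 3: cheapest edge leaving the tree is D—H (3); add D.
Step 4: cheapest edge leaving the tree is F—H (3); add F.
Step 5: cheapest edge leaving the tree is B—C (6); add B.
Step 6: cheapest edge leaving the tree is E—F (9); add E.
Step 7: cheapest edge leaving the tree is E—G (4); add G.
Step 8: cheapest edge leaving the tree is A—I (10); add A.
Vertex order: I, C, H, D, F, B, E, G, A. The 7th vertex is E.

E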